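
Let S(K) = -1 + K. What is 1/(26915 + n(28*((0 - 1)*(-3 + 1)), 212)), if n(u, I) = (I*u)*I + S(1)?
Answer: 1/2543779 ≈ 3.9312e-7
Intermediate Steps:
n(u, I) = u*I² (n(u, I) = (I*u)*I + (-1 + 1) = u*I² + 0 = u*I²)
1/(26915 + n(28*((0 - 1)*(-3 + 1)), 212)) = 1/(26915 + (28*((0 - 1)*(-3 + 1)))*212²) = 1/(26915 + (28*(-1*(-2)))*44944) = 1/(26915 + (28*2)*44944) = 1/(26915 + 56*44944) = 1/(26915 + 2516864) = 1/2543779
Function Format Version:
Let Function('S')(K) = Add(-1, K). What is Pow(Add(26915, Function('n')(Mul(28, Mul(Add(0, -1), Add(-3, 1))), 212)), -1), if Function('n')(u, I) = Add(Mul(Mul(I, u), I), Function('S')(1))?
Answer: Rational(1, 2543779) ≈ 3.9312e-7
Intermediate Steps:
Function('n')(u, I) = Mul(u, Pow(I, 2)) (Function('n')(u, I) = Add(Mul(Mul(I, u), I), Add(-1, 1)) = Add(Mul(u, Pow(I, 2)), 0) = Mul(u, Pow(I, 2)))
Pow(Add(26915, Function('n')(Mul(28, Mul(Add(0, -1), Add(-3, 1))), 212)), -1) = Pow(Add(26915, Mul(Mul(28, Mul(Add(0, -1), Add(-3, 1))), Pow(212, 2))), -1) = Pow(Add(26915, Mul(Mul(28, Mul(-1, -2)), 44944)), -1) = Pow(Add(26915, Mul(Mul(28, 2), 44944)), -1) = Pow(Add(26915, Mul(56, 44944)), -1) = Pow(Add(26915, 2516864), -1) = Pow(2543779, -1) = Rational(1, 2543779)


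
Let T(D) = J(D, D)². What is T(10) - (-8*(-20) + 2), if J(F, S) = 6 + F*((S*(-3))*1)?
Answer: 86274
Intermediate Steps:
J(F, S) = 6 - 3*F*S (J(F, S) = 6 + F*(-3*S*1) = 6 + F*(-3*S) = 6 - 3*F*S)
T(D) = (6 - 3*D²)² (T(D) = (6 - 3*D*D)² = (6 - 3*D²)²)
T(10) - (-8*(-20) + 2) = 9*(-2 + 10²)² - (-8*(-20) + 2) = 9*(-2 + 100)² - (160 + 2) = 9*98² - 1*162 = 9*9604 - 162 = 86436 - 162 = 86274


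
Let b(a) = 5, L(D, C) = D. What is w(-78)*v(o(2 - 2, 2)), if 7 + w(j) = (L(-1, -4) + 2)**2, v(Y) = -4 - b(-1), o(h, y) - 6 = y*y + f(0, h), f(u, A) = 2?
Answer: 54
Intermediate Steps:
o(h, y) = 8 + y**2 (o(h, y) = 6 + (y*y + 2) = 6 + (y**2 + 2) = 6 + (2 + y**2) = 8 + y**2)
v(Y) = -9 (v(Y) = -4 - 1*5 = -4 - 5 = -9)
w(j) = -6 (w(j) = -7 + (-1 + 2)**2 = -7 + 1**2 = -7 + 1 = -6)
w(-78)*v(o(2 - 2, 2)) = -6*(-9) = 54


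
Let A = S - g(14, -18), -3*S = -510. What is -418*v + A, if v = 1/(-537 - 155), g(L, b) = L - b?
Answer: 47957/346 ≈ 138.60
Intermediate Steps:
S = 170 (S = -⅓*(-510) = 170)
v = -1/692 (v = 1/(-692) = -1/692 ≈ -0.0014451)
A = 138 (A = 170 - (14 - 1*(-18)) = 170 - (14 + 18) = 170 - 1*32 = 170 - 32 = 138)
-418*v + A = -418*(-1/692) + 138 = 209/346 + 138 = 47957/346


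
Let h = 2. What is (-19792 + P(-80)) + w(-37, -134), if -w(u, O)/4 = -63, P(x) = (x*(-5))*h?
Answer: -18740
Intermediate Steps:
P(x) = -10*x (P(x) = (x*(-5))*2 = -5*x*2 = -10*x)
w(u, O) = 252 (w(u, O) = -4*(-63) = 252)
(-19792 + P(-80)) + w(-37, -134) = (-19792 - 10*(-80)) + 252 = (-19792 + 800) + 252 = -18992 + 252 = -18740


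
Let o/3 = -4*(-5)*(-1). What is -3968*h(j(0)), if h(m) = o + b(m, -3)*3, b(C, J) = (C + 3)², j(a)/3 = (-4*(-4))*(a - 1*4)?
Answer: -424984704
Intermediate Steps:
j(a) = -192 + 48*a (j(a) = 3*((-4*(-4))*(a - 1*4)) = 3*(16*(a - 4)) = 3*(16*(-4 + a)) = 3*(-64 + 16*a) = -192 + 48*a)
b(C, J) = (3 + C)²
o = -60 (o = 3*(-4*(-5)*(-1)) = 3*(20*(-1)) = 3*(-20) = -60)
h(m) = -60 + 3*(3 + m)² (h(m) = -60 + (3 + m)²*3 = -60 + 3*(3 + m)²)
-3968*h(j(0)) = -3968*(-60 + 3*(3 + (-192 + 48*0))²) = -3968*(-60 + 3*(3 + (-192 + 0))²) = -3968*(-60 + 3*(3 - 192)²) = -3968*(-60 + 3*(-189)²) = -3968*(-60 + 3*35721) = -3968*(-60 + 107163) = -3968*107103 = -424984704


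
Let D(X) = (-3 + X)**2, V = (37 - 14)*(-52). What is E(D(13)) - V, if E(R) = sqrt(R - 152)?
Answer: 1196 + 2*I*sqrt(13) ≈ 1196.0 + 7.2111*I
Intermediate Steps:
V = -1196 (V = 23*(-52) = -1196)
E(R) = sqrt(-152 + R)
E(D(13)) - V = sqrt(-152 + (-3 + 13)**2) - 1*(-1196) = sqrt(-152 + 10**2) + 1196 = sqrt(-152 + 100) + 1196 = sqrt(-52) + 1196 = 2*I*sqrt(13) + 1196 = 1196 + 2*I*sqrt(13)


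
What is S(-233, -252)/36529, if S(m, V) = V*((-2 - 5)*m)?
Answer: -411012/36529 ≈ -11.252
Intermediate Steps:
S(m, V) = -7*V*m (S(m, V) = V*(-7*m) = -7*V*m)
S(-233, -252)/36529 = -7*(-252)*(-233)/36529 = -411012*1/36529 = -411012/36529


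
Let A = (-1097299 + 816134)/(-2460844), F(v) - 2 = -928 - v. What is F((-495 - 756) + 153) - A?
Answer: 422984003/2460844 ≈ 171.89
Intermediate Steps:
F(v) = -926 - v (F(v) = 2 + (-928 - v) = -926 - v)
A = 281165/2460844 (A = -281165*(-1/2460844) = 281165/2460844 ≈ 0.11426)
F((-495 - 756) + 153) - A = (-926 - ((-495 - 756) + 153)) - 1*281165/2460844 = (-926 - (-1251 + 153)) - 281165/2460844 = (-926 - 1*(-1098)) - 281165/2460844 = (-926 + 1098) - 281165/2460844 = 172 - 281165/2460844 = 422984003/2460844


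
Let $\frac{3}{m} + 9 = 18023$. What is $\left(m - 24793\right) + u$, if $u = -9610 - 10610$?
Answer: $- \frac{810864179}{18014} \approx -45013.0$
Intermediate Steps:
$m = \frac{3}{18014}$ ($m = \frac{3}{-9 + 18023} = \frac{3}{18014} \approx 0.00016654$)
$u = -20220$
$\left(m - 24793\right) + u = \left(\frac{3}{18014} - 24793\right) - 20220 = - \frac{446621099}{18014} - 20220 = - \frac{810864179}{18014}$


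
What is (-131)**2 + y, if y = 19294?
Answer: 36455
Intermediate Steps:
(-131)**2 + y = (-131)**2 + 19294 = 17161 + 19294 = 36455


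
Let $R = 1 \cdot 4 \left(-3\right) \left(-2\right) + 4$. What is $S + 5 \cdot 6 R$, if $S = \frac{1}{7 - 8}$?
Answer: $839$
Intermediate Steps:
$S = -1$ ($S = \frac{1}{-1} = -1$)
$R = 28$ ($R = 4 \left(-3\right) \left(-2\right) + 4 = \left(-12\right) \left(-2\right) + 4 = 24 + 4 = 28$)
$S + 5 \cdot 6 R = -1 + 5 \cdot 6 \cdot 28 = -1 + 30 \cdot 28 = -1 + 840 = 839$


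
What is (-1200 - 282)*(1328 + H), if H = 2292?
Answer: -5364840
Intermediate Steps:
(-1200 - 282)*(1328 + H) = (-1200 - 282)*(1328 + 2292) = -1482*3620 = -5364840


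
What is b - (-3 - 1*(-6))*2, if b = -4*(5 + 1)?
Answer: -30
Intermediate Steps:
b = -24 (b = -4*6 = -24)
b - (-3 - 1*(-6))*2 = -24 - (-3 - 1*(-6))*2 = -24 - (-3 + 6)*2 = -24 - 1*3*2 = -24 - 3*2 = -24 - 6 = -30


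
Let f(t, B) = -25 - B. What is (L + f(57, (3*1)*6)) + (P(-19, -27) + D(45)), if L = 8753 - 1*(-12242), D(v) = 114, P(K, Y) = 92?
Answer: 21158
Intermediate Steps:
L = 20995 (L = 8753 + 12242 = 20995)
(L + f(57, (3*1)*6)) + (P(-19, -27) + D(45)) = (20995 + (-25 - 3*1*6)) + (92 + 114) = (20995 + (-25 - 3*6)) + 206 = (20995 + (-25 - 1*18)) + 206 = (20995 + (-25 - 18)) + 206 = (20995 - 43) + 206 = 20952 + 206 = 21158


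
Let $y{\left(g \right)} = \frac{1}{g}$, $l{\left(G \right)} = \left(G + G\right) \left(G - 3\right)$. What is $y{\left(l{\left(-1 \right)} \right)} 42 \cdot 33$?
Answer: $\frac{693}{4} \approx 173.25$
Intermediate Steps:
$l{\left(G \right)} = 2 G \left(-3 + G\right)$
$y{\left(l{\left(-1 \right)} \right)} 42 \cdot 33 = \frac{1}{2 \left(-1\right) \left(-3 - 1\right)} 42 \cdot 33 = \frac{1}{2 \left(-1\right) \left(-4\right)} 42 \cdot 33 = \frac{1}{8} \cdot 42 \cdot 33 = \frac{21}{4} \cdot 33 = \frac{693}{4}$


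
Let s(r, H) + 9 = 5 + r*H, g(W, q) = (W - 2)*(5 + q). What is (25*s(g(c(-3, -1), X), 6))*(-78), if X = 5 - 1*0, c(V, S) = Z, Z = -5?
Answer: 826800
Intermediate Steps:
c(V, S) = -5
X = 5 (X = 5 + 0 = 5)
g(W, q) = (-2 + W)*(5 + q)
s(r, H) = -4 + H*r (s(r, H) = -9 + (5 + r*H) = -9 + (5 + H*r) = -4 + H*r)
(25*s(g(c(-3, -1), X), 6))*(-78) = (25*(-4 + 6*(-10 - 2*5 + 5*(-5) - 5*5)))*(-78) = (25*(-4 + 6*(-10 - 10 - 25 - 25)))*(-78) = (25*(-4 + 6*(-70)))*(-78) = (25*(-4 - 420))*(-78) = (25*(-424))*(-78) = -10600*(-78) = 826800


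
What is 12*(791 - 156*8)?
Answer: -5484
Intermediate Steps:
12*(791 - 156*8) = 12*(791 - 1248) = 12*(-457) = -5484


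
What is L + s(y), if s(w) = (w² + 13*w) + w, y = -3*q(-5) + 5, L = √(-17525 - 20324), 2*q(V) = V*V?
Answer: 2405/4 + I*√37849 ≈ 601.25 + 194.55*I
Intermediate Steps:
q(V) = V²/2 (q(V) = (V*V)/2 = V²/2)
L = I*√37849 (L = √(-37849) = I*√37849 ≈ 194.55*I)
y = -65/2 (y = -3*(-5)²/2 + 5 = -3*25/2 + 5 = -75/2 + 5 = -65/2 ≈ -32.500)
s(w) = w² + 14*w
L + s(y) = I*√37849 - 65*(14 - 65/2)/2 = I*√37849 - 65/2*(-37/2) = I*√37849 + 2405/4 = 2405/4 + I*√37849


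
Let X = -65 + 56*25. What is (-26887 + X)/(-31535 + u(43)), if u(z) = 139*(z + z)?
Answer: 25552/19581 ≈ 1.3049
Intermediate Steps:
X = 1335 (X = -65 + 1400 = 1335)
u(z) = 278*z (u(z) = 139*(2*z) = 278*z)
(-26887 + X)/(-31535 + u(43)) = (-26887 + 1335)/(-31535 + 278*43) = -25552/(-31535 + 11954) = -25552/(-19581) = -25552*(-1/19581) = 25552/19581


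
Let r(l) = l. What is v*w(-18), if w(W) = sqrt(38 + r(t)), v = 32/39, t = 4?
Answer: 32*sqrt(42)/39 ≈ 5.3175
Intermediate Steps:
v = 32/39 (v = 32*(1/39) = 32/39 ≈ 0.82051)
w(W) = sqrt(42) (w(W) = sqrt(38 + 4) = sqrt(42))
v*w(-18) = 32*sqrt(42)/39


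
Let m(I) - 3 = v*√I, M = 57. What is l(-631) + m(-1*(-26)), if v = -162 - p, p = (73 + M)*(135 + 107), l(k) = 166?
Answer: 169 - 31622*√26 ≈ -1.6107e+5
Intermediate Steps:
p = 31460 (p = (73 + 57)*(135 + 107) = 130*242 = 31460)
v = -31622 (v = -162 - 1*31460 = -162 - 31460 = -31622)
m(I) = 3 - 31622*√I
l(-631) + m(-1*(-26)) = 166 + (3 - 31622*√26) = 169 - 31622*√26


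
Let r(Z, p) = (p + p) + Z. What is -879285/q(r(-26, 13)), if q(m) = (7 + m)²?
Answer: -879285/49 ≈ -17945.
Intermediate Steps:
r(Z, p) = Z + 2*p (r(Z, p) = 2*p + Z = Z + 2*p)
-879285/q(r(-26, 13)) = -879285/(7 + (-26 + 2*13))² = -879285/(7 + (-26 + 26))² = -879285/(7 + 0)² = -879285/(7²) = -879285/49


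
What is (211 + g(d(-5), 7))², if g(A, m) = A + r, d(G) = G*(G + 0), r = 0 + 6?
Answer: 58564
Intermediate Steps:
r = 6
d(G) = G² (d(G) = G*G = G²)
g(A, m) = 6 + A (g(A, m) = A + 6 = 6 + A)
(211 + g(d(-5), 7))² = (211 + (6 + (-5)²))² = (211 + (6 + 25))² = (211 + 31)² = 242² = 58564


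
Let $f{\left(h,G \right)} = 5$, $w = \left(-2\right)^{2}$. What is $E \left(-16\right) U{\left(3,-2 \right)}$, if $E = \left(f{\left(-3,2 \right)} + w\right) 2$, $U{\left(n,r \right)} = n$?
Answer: $-864$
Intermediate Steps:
$w = 4$
$E = 18$ ($E = \left(5 + 4\right) 2 = 9 \cdot 2 = 18$)
$E \left(-16\right) U{\left(3,-2 \right)} = 18 \left(-16\right) 3 = \left(-288\right) 3 = -864$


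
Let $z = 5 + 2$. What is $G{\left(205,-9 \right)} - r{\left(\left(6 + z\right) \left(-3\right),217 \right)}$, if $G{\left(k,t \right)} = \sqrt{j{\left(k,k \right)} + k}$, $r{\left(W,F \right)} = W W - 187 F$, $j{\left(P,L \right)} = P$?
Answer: $39058 + \sqrt{410} \approx 39078.0$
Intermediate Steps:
$z = 7$
$r{\left(W,F \right)} = W^{2} - 187 F$
$G{\left(k,t \right)} = \sqrt{2} \sqrt{k}$ ($G{\left(k,t \right)} = \sqrt{k + k} = \sqrt{2 k} = \sqrt{2} \sqrt{k}$)
$G{\left(205,-9 \right)} - r{\left(\left(6 + z\right) \left(-3\right),217 \right)} = \sqrt{2} \sqrt{205} - \left(\left(\left(6 + 7\right) \left(-3\right)\right)^{2} - 40579\right) = \sqrt{410} - \left(\left(13 \left(-3\right)\right)^{2} - 40579\right) = \sqrt{410} - \left(\left(-39\right)^{2} - 40579\right) = \sqrt{410} - \left(1521 - 40579\right) = \sqrt{410} - -39058 = \sqrt{410} + 39058 = 39058 + \sqrt{410}$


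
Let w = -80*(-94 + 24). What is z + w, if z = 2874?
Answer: 8474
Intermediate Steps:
w = 5600 (w = -80*(-70) = 5600)
z + w = 2874 + 5600 = 8474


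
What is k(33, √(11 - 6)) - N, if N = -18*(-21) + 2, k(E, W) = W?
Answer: -380 + √5 ≈ -377.76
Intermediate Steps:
N = 380 (N = 378 + 2 = 380)
k(33, √(11 - 6)) - N = √(11 - 6) - 1*380 = √5 - 380 = -380 + √5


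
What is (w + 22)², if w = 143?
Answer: 27225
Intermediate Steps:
(w + 22)² = (143 + 22)² = 165² = 27225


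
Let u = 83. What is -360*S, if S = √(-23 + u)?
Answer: -720*√15 ≈ -2788.5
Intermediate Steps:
S = 2*√15 (S = √(-23 + 83) = √60 = 2*√15 ≈ 7.7460)
-360*S = -720*√15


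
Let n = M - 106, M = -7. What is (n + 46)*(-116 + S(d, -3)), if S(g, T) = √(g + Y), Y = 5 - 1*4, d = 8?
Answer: 7571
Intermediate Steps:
Y = 1 (Y = 5 - 4 = 1)
S(g, T) = √(1 + g) (S(g, T) = √(g + 1) = √(1 + g))
n = -113 (n = -7 - 106 = -113)
(n + 46)*(-116 + S(d, -3)) = (-113 + 46)*(-116 + √(1 + 8)) = -67*(-116 + √9) = -67*(-116 + 3) = -67*(-113) = 7571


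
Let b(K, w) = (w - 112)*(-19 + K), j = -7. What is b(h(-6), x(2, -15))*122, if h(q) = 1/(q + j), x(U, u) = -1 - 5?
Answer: 3570208/13 ≈ 2.7463e+5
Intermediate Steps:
x(U, u) = -6
h(q) = 1/(-7 + q) (h(q) = 1/(q - 7) = 1/(-7 + q))
b(K, w) = (-112 + w)*(-19 + K)
b(h(-6), x(2, -15))*122 = (2128 - 112/(-7 - 6) - 19*(-6) - 6/(-7 - 6))*122 = (2128 - 112/(-13) + 114 - 6/(-13))*122 = (2128 - 112*(-1/13) + 114 - 1/13*(-6))*122 = (2128 + 112/13 + 114 + 6/13)*122 = (29264/13)*122 = 3570208/13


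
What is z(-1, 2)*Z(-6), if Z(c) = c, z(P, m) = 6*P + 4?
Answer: 12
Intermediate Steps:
z(P, m) = 4 + 6*P
z(-1, 2)*Z(-6) = (4 + 6*(-1))*(-6) = (4 - 6)*(-6) = -2*(-6) = 12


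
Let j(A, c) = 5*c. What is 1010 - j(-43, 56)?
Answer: 730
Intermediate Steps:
1010 - j(-43, 56) = 1010 - 5*56 = 1010 - 1*280 = 1010 - 280 = 730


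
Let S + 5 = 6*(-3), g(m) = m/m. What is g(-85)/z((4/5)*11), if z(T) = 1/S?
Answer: -23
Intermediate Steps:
g(m) = 1
S = -23 (S = -5 + 6*(-3) = -5 - 18 = -23)
z(T) = -1/23 (z(T) = 1/(-23) = -1/23)
g(-85)/z((4/5)*11) = 1/(-1/23) = 1*(-23) = -23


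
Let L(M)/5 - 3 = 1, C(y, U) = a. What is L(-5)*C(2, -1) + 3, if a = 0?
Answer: 3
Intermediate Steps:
C(y, U) = 0
L(M) = 20 (L(M) = 15 + 5*1 = 15 + 5 = 20)
L(-5)*C(2, -1) + 3 = 20*0 + 3 = 0 + 3 = 3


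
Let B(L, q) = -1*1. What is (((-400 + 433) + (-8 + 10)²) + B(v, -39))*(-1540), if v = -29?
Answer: -55440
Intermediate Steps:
B(L, q) = -1
(((-400 + 433) + (-8 + 10)²) + B(v, -39))*(-1540) = (((-400 + 433) + (-8 + 10)²) - 1)*(-1540) = ((33 + 2²) - 1)*(-1540) = ((33 + 4) - 1)*(-1540) = (37 - 1)*(-1540) = 36*(-1540) = -55440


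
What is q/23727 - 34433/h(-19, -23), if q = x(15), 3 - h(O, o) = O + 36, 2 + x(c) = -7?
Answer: 38904365/15818 ≈ 2459.5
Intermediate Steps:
x(c) = -9 (x(c) = -2 - 7 = -9)
h(O, o) = -33 - O (h(O, o) = 3 - (O + 36) = 3 - (36 + O) = 3 + (-36 - O) = -33 - O)
q = -9
q/23727 - 34433/h(-19, -23) = -9/23727 - 34433/(-33 - 1*(-19)) = -9*1/23727 - 34433/(-33 + 19) = -3/7909 - 34433/(-14) = -3/7909 - 34433*(-1/14) = -3/7909 + 4919/2 = 38904365/15818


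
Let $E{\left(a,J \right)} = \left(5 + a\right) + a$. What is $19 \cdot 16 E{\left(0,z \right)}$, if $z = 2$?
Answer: $1520$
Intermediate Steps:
$E{\left(a,J \right)} = 5 + 2 a$
$19 \cdot 16 E{\left(0,z \right)} = 19 \cdot 16 \left(5 + 2 \cdot 0\right) = 304 \left(5 + 0\right) = 304 \cdot 5 = 1520$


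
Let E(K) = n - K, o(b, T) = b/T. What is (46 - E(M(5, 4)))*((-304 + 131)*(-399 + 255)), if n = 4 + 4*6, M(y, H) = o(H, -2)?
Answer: 398592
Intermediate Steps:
M(y, H) = -H/2 (M(y, H) = H/(-2) = H*(-½) = -H/2)
n = 28 (n = 4 + 24 = 28)
E(K) = 28 - K
(46 - E(M(5, 4)))*((-304 + 131)*(-399 + 255)) = (46 - (28 - (-1)*4/2))*((-304 + 131)*(-399 + 255)) = (46 - (28 - 1*(-2)))*(-173*(-144)) = (46 - (28 + 2))*24912 = (46 - 1*30)*24912 = (46 - 30)*24912 = 16*24912 = 398592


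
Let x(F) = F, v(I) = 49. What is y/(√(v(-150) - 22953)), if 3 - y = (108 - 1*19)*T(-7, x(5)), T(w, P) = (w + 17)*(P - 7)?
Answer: -1783*I*√5726/11452 ≈ -11.781*I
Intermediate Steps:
T(w, P) = (-7 + P)*(17 + w) (T(w, P) = (17 + w)*(-7 + P) = (-7 + P)*(17 + w))
y = 1783 (y = 3 - (108 - 1*19)*(-119 - 7*(-7) + 17*5 + 5*(-7)) = 3 - (108 - 19)*(-119 + 49 + 85 - 35) = 3 - 89*(-20) = 3 - 1*(-1780) = 3 + 1780 = 1783)
y/(√(v(-150) - 22953)) = 1783/(√(49 - 22953)) = 1783/(√(-22904)) = 1783/((2*I*√5726)) = 1783*(-I*√5726/11452) = -1783*I*√5726/11452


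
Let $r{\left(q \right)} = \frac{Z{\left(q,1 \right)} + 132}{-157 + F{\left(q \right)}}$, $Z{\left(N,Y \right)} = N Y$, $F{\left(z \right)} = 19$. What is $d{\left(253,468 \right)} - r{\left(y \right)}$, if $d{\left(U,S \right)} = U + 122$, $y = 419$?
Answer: $\frac{52301}{138} \approx 378.99$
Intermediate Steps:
$d{\left(U,S \right)} = 122 + U$
$r{\left(q \right)} = - \frac{22}{23} - \frac{q}{138}$ ($r{\left(q \right)} = \frac{q 1 + 132}{-157 + 19} = \frac{q + 132}{-138} = \left(132 + q\right) \left(- \frac{1}{138}\right) = - \frac{22}{23} - \frac{q}{138}$)
$d{\left(253,468 \right)} - r{\left(y \right)} = \left(122 + 253\right) - \left(- \frac{22}{23} - \frac{419}{138}\right) = 375 - \left(- \frac{22}{23} - \frac{419}{138}\right) = 375 - - \frac{551}{138} = 375 + \frac{551}{138} = \frac{52301}{138}$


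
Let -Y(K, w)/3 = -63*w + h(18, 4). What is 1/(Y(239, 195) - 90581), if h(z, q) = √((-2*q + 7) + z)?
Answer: -53726/2886482923 + 3*√17/2886482923 ≈ -1.8609e-5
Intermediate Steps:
h(z, q) = √(7 + z - 2*q) (h(z, q) = √((7 - 2*q) + z) = √(7 + z - 2*q))
Y(K, w) = -3*√17 + 189*w (Y(K, w) = -3*(-63*w + √(7 + 18 - 2*4)) = -3*(-63*w + √(7 + 18 - 8)) = -3*(-63*w + √17) = -3*(√17 - 63*w) = -3*√17 + 189*w)
1/(Y(239, 195) - 90581) = 1/((-3*√17 + 189*195) - 90581) = 1/((-3*√17 + 36855) - 90581) = 1/((36855 - 3*√17) - 90581) = 1/(-53726 - 3*√17)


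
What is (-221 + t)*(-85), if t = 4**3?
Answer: 13345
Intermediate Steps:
t = 64
(-221 + t)*(-85) = (-221 + 64)*(-85) = -157*(-85) = 13345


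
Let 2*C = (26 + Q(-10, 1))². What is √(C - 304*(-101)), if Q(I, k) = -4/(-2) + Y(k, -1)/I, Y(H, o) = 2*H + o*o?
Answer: √12435058/20 ≈ 176.32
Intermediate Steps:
Y(H, o) = o² + 2*H (Y(H, o) = 2*H + o² = o² + 2*H)
Q(I, k) = 2 + (1 + 2*k)/I (Q(I, k) = -4/(-2) + ((-1)² + 2*k)/I = -4*(-½) + (1 + 2*k)/I = 2 + (1 + 2*k)/I)
C = 76729/200 (C = (26 + (1 + 2*(-10) + 2*1)/(-10))²/2 = (26 - (1 - 20 + 2)/10)²/2 = (26 - ⅒*(-17))²/2 = (26 + 17/10)²/2 = (277/10)²/2 = (½)*(76729/100) = 76729/200 ≈ 383.65)
√(C - 304*(-101)) = √(76729/200 - 304*(-101)) = √(76729/200 + 30704) = √(6217529/200) = √12435058/20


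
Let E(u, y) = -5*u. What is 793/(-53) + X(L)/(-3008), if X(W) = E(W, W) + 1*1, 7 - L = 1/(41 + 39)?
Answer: -38136725/2550784 ≈ -14.951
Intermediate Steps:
L = 559/80 (L = 7 - 1/(41 + 39) = 7 - 1/80 = 559/80 ≈ 6.9875)
X(W) = 1 - 5*W (X(W) = -5*W + 1*1 = -5*W + 1 = 1 - 5*W)
793/(-53) + X(L)/(-3008) = 793/(-53) + (1 - 5*559/80)/(-3008) = 793*(-1/53) + (1 - 559/16)*(-1/3008) = -793/53 - 543/16*(-1/3008) = -793/53 + 543/48128 = -38136725/2550784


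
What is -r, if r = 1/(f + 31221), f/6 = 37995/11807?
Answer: -11807/368854317 ≈ -3.2010e-5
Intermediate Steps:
f = 227970/11807 (f = 6*(37995/11807) = 227970/11807 ≈ 19.308)
r = 11807/368854317 (r = 1/(227970/11807 + 31221) = 1/(368854317/11807) = 11807/368854317 ≈ 3.2010e-5)
-r = -1*11807/368854317 = -11807/368854317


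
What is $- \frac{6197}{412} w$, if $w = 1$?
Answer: $- \frac{6197}{412} \approx -15.041$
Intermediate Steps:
$- \frac{6197}{412} w = - \frac{6197}{412} \cdot 1 = \left(-6197\right) \frac{1}{412} \cdot 1 = \left(- \frac{6197}{412}\right) 1 = - \frac{6197}{412}$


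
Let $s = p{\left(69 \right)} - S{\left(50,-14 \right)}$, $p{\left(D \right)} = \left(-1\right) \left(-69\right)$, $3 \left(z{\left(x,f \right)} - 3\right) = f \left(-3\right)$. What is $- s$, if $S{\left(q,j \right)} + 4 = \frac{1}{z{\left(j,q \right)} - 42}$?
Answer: $- \frac{6498}{89} \approx -73.011$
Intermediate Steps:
$z{\left(x,f \right)} = 3 - f$ ($z{\left(x,f \right)} = 3 + \frac{f \left(-3\right)}{3} = 3 + \frac{\left(-3\right) f}{3} = 3 - f$)
$p{\left(D \right)} = 69$
$S{\left(q,j \right)} = -4 + \frac{1}{-39 - q}$ ($S{\left(q,j \right)} = -4 + \frac{1}{\left(3 - q\right) - 42} = -4 + \frac{1}{-39 - q}$)
$s = \frac{6498}{89}$ ($s = 69 - \frac{-157 - 200}{39 + 50} = 69 - \frac{-157 - 200}{89} = 69 - \frac{1}{89} \left(-357\right) = 69 - - \frac{357}{89} = 69 + \frac{357}{89} = \frac{6498}{89} \approx 73.011$)
$- s = \left(-1\right) \frac{6498}{89} = - \frac{6498}{89}$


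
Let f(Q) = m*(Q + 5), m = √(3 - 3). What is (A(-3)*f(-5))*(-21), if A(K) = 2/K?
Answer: 0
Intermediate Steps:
m = 0 (m = √0 = 0)
f(Q) = 0 (f(Q) = 0*(Q + 5) = 0*(5 + Q) = 0)
(A(-3)*f(-5))*(-21) = ((2/(-3))*0)*(-21) = ((2*(-⅓))*0)*(-21) = -⅔*0*(-21) = 0*(-21) = 0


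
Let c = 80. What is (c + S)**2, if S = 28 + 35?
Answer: 20449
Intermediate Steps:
S = 63
(c + S)**2 = (80 + 63)**2 = 143**2 = 20449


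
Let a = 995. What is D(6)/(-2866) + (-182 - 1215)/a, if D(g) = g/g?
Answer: -4004797/2851670 ≈ -1.4044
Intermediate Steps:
D(g) = 1
D(6)/(-2866) + (-182 - 1215)/a = 1/(-2866) + (-182 - 1215)/995 = 1*(-1/2866) - 1397*1/995 = -1/2866 - 1397/995 = -4004797/2851670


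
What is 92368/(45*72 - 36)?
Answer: 23092/801 ≈ 28.829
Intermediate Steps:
92368/(45*72 - 36) = 92368/(3240 - 36) = 92368/3204 = 92368*(1/3204) = 23092/801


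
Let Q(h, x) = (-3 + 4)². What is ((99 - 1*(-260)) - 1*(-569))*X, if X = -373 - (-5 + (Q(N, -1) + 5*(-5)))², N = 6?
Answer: -1126592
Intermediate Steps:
Q(h, x) = 1 (Q(h, x) = 1² = 1)
X = -1214 (X = -373 - (-5 + (1 + 5*(-5)))² = -373 - (-5 + (1 - 25))² = -373 - (-5 - 24)² = -373 - 1*(-29)² = -373 - 1*841 = -373 - 841 = -1214)
((99 - 1*(-260)) - 1*(-569))*X = ((99 - 1*(-260)) - 1*(-569))*(-1214) = ((99 + 260) + 569)*(-1214) = (359 + 569)*(-1214) = 928*(-1214) = -1126592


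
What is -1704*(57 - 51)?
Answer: -10224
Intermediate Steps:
-1704*(57 - 51) = -1704*6 = -10224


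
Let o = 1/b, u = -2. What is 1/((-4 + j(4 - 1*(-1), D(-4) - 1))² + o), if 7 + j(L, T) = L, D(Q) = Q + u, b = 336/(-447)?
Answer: 112/3883 ≈ 0.028844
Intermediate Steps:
b = -112/149 (b = 336*(-1/447) = -112/149 ≈ -0.75168)
D(Q) = -2 + Q (D(Q) = Q - 2 = -2 + Q)
j(L, T) = -7 + L
o = -149/112 (o = 1/(-112/149) = -149/112 ≈ -1.3304)
1/((-4 + j(4 - 1*(-1), D(-4) - 1))² + o) = 1/((-4 + (-7 + (4 - 1*(-1))))² - 149/112) = 1/((-4 + (-7 + (4 + 1)))² - 149/112) = 1/((-4 + (-7 + 5))² - 149/112) = 1/((-4 - 2)² - 149/112) = 1/((-6)² - 149/112) = 1/(36 - 149/112) = 1/(3883/112) = 112/3883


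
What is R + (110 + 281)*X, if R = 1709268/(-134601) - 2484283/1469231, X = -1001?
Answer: -25801438305835304/65919987277 ≈ -3.9141e+5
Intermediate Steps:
R = -948565502997/65919987277 (R = 1709268*(-1/134601) - 2484283*1/1469231 = -569756/44867 - 2484283/1469231 = -948565502997/65919987277 ≈ -14.390)
R + (110 + 281)*X = -948565502997/65919987277 + (110 + 281)*(-1001) = -948565502997/65919987277 + 391*(-1001) = -948565502997/65919987277 - 391391 = -25801438305835304/65919987277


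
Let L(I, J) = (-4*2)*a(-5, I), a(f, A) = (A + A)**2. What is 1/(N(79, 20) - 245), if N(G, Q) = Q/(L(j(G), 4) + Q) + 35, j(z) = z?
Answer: -49923/10483835 ≈ -0.0047619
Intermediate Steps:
a(f, A) = 4*A**2 (a(f, A) = (2*A)**2 = 4*A**2)
L(I, J) = -32*I**2 (L(I, J) = (-4*2)*(4*I**2) = -32*I**2)
N(G, Q) = 35 + Q/(Q - 32*G**2) (N(G, Q) = Q/(-32*G**2 + Q) + 35 = Q/(Q - 32*G**2) + 35 = 35 + Q/(Q - 32*G**2))
1/(N(79, 20) - 245) = 1/(4*(-9*20 + 280*79**2)/(-1*20 + 32*79**2) - 245) = 1/(4*(-180 + 280*6241)/(-20 + 32*6241) - 245) = 1/(4*(-180 + 1747480)/(-20 + 199712) - 245) = 1/(4*1747300/199692 - 245) = 1/(4*(1/199692)*1747300 - 245) = 1/(1747300/49923 - 245) = 1/(-10483835/49923) = -49923/10483835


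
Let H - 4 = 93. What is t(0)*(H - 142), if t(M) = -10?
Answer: 450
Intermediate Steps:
H = 97 (H = 4 + 93 = 97)
t(0)*(H - 142) = -10*(97 - 142) = -10*(-45) = 450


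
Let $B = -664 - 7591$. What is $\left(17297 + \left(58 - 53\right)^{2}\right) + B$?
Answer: $9067$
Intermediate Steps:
$B = -8255$
$\left(17297 + \left(58 - 53\right)^{2}\right) + B = \left(17297 + \left(58 - 53\right)^{2}\right) - 8255 = \left(17297 + 5^{2}\right) - 8255 = \left(17297 + 25\right) - 8255 = 17322 - 8255 = 9067$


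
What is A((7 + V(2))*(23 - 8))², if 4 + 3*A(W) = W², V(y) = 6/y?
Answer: 506070016/9 ≈ 5.6230e+7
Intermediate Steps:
A(W) = -4/3 + W²/3
A((7 + V(2))*(23 - 8))² = (-4/3 + ((7 + 6/2)*(23 - 8))²/3)² = (-4/3 + ((7 + 6*(½))*15)²/3)² = (-4/3 + ((7 + 3)*15)²/3)² = (-4/3 + (10*15)²/3)² = (-4/3 + (⅓)*150²)² = (-4/3 + (⅓)*22500)² = (-4/3 + 7500)² = (22496/3)² = 506070016/9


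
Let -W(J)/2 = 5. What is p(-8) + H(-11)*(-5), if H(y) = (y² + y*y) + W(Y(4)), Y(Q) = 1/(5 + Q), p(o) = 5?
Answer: -1155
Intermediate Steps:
W(J) = -10 (W(J) = -2*5 = -10)
H(y) = -10 + 2*y² (H(y) = (y² + y*y) - 10 = (y² + y²) - 10 = 2*y² - 10 = -10 + 2*y²)
p(-8) + H(-11)*(-5) = 5 + (-10 + 2*(-11)²)*(-5) = 5 + (-10 + 2*121)*(-5) = 5 + (-10 + 242)*(-5) = 5 + 232*(-5) = 5 - 1160 = -1155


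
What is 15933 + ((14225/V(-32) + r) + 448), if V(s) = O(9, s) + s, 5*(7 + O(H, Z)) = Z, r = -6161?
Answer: 2248815/227 ≈ 9906.7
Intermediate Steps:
O(H, Z) = -7 + Z/5
V(s) = -7 + 6*s/5 (V(s) = (-7 + s/5) + s = -7 + 6*s/5)
15933 + ((14225/V(-32) + r) + 448) = 15933 + ((14225/(-7 + (6/5)*(-32)) - 6161) + 448) = 15933 + ((14225/(-7 - 192/5) - 6161) + 448) = 15933 + ((14225/(-227/5) - 6161) + 448) = 15933 + ((14225*(-5/227) - 6161) + 448) = 15933 + ((-71125/227 - 6161) + 448) = 15933 + (-1469672/227 + 448) = 15933 - 1367976/227 = 2248815/227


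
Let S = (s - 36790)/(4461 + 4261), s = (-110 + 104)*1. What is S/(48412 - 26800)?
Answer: -9199/47124966 ≈ -0.00019520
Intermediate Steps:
s = -6 (s = -6*1 = -6)
S = -18398/4361 (S = (-6 - 36790)/(4461 + 4261) = -36796/8722 = -36796*1/8722 = -18398/4361 ≈ -4.2188)
S/(48412 - 26800) = -18398/(4361*(48412 - 26800)) = -18398/4361/21612 = -18398/4361*1/21612 = -9199/47124966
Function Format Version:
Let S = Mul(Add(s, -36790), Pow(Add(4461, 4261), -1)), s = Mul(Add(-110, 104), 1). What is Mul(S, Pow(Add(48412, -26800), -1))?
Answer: Rational(-9199, 47124966) ≈ -0.00019520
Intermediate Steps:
s = -6 (s = Mul(-6, 1) = -6)
S = Rational(-18398, 4361) (S = Mul(Add(-6, -36790), Pow(Add(4461, 4261), -1)) = Mul(-36796, Pow(8722, -1)) = Mul(-36796, Rational(1, 8722)) = Rational(-18398, 4361) ≈ -4.2188)
Mul(S, Pow(Add(48412, -26800), -1)) = Mul(Rational(-18398, 4361), Pow(Add(48412, -26800), -1)) = Mul(Rational(-18398, 4361), Pow(21612, -1)) = Mul(Rational(-18398, 4361), Rational(1, 21612)) = Rational(-9199, 47124966)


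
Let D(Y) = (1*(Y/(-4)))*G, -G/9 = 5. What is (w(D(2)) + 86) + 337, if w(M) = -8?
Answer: 415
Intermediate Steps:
G = -45 (G = -9*5 = -45)
D(Y) = 45*Y/4 (D(Y) = (1*(Y/(-4)))*(-45) = (1*(Y*(-¼)))*(-45) = (1*(-Y/4))*(-45) = -Y/4*(-45) = 45*Y/4)
(w(D(2)) + 86) + 337 = (-8 + 86) + 337 = 78 + 337 = 415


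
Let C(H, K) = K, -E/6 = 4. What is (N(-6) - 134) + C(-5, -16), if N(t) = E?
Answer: -174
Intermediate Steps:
E = -24 (E = -6*4 = -24)
N(t) = -24
(N(-6) - 134) + C(-5, -16) = (-24 - 134) - 16 = -158 - 16 = -174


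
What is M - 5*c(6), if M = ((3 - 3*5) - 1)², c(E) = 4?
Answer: 149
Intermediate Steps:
M = 169 (M = ((3 - 15) - 1)² = (-12 - 1)² = (-13)² = 169)
M - 5*c(6) = 169 - 5*4 = 169 - 20 = 149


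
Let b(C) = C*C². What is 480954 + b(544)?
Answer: 161470138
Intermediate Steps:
b(C) = C³
480954 + b(544) = 480954 + 544³ = 480954 + 160989184 = 161470138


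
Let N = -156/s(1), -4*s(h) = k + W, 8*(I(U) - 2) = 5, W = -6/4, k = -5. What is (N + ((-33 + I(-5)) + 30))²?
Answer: 594441/64 ≈ 9288.1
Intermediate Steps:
W = -3/2 (W = -6*¼ = -3/2 ≈ -1.5000)
I(U) = 21/8 (I(U) = 2 + (⅛)*5 = 2 + 5/8 = 21/8)
s(h) = 13/8 (s(h) = -(-5 - 3/2)/4 = -¼*(-13/2) = 13/8)
N = -96 (N = -156/13/8 = -156*8/13 = -96)
(N + ((-33 + I(-5)) + 30))² = (-96 + ((-33 + 21/8) + 30))² = (-96 + (-243/8 + 30))² = (-96 - 3/8)² = (-771/8)² = 594441/64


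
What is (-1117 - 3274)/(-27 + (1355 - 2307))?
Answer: 4391/979 ≈ 4.4852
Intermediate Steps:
(-1117 - 3274)/(-27 + (1355 - 2307)) = -4391/(-27 - 952) = -4391/(-979) = -4391*(-1/979) = 4391/979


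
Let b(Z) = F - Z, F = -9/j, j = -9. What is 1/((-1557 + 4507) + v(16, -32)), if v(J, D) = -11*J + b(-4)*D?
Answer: 1/2614 ≈ 0.00038256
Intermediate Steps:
F = 1 (F = -9/(-9) = -9*(-⅑) = 1)
b(Z) = 1 - Z
v(J, D) = -11*J + 5*D (v(J, D) = -11*J + (1 - 1*(-4))*D = -11*J + (1 + 4)*D = -11*J + 5*D)
1/((-1557 + 4507) + v(16, -32)) = 1/((-1557 + 4507) + (-11*16 + 5*(-32))) = 1/(2950 + (-176 - 160)) = 1/(2950 - 336) = 1/2614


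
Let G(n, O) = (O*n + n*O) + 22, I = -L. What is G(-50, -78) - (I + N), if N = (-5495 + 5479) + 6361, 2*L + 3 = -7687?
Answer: -2368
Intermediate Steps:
L = -3845 (L = -3/2 + (1/2)*(-7687) = -3/2 - 7687/2 = -3845)
I = 3845 (I = -1*(-3845) = 3845)
N = 6345 (N = -16 + 6361 = 6345)
G(n, O) = 22 + 2*O*n (G(n, O) = (O*n + O*n) + 22 = 2*O*n + 22 = 22 + 2*O*n)
G(-50, -78) - (I + N) = (22 + 2*(-78)*(-50)) - (3845 + 6345) = (22 + 7800) - 1*10190 = 7822 - 10190 = -2368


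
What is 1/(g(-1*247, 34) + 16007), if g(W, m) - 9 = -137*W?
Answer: 1/49855 ≈ 2.0058e-5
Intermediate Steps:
g(W, m) = 9 - 137*W
1/(g(-1*247, 34) + 16007) = 1/((9 - (-137)*247) + 16007) = 1/((9 - 137*(-247)) + 16007) = 1/((9 + 33839) + 16007) = 1/(33848 + 16007) = 1/49855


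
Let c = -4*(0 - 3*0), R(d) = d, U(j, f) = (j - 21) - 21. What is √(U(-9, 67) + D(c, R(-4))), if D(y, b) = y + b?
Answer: I*√55 ≈ 7.4162*I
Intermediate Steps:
U(j, f) = -42 + j (U(j, f) = (-21 + j) - 21 = -42 + j)
c = 0 (c = -4*(0 + 0) = -4*0 = 0)
D(y, b) = b + y
√(U(-9, 67) + D(c, R(-4))) = √((-42 - 9) + (-4 + 0)) = √(-51 - 4) = √(-55) = I*√55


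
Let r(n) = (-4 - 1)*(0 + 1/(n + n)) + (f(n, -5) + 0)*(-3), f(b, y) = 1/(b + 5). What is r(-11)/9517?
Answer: 8/104687 ≈ 7.6418e-5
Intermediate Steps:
f(b, y) = 1/(5 + b)
r(n) = -3/(5 + n) - 5/(2*n) (r(n) = (-4 - 1)*(0 + 1/(n + n)) + (1/(5 + n) + 0)*(-3) = -5*(0 + 1/(2*n)) - 3/(5 + n) = -5/(2*n) - 3/(5 + n) = -3/(5 + n) - 5/(2*n))
r(-11)/9517 = ((½)*(-25 - 11*(-11))/(-11*(5 - 11)))/9517 = ((½)*(-1/11)*(-25 + 121)/(-6))*(1/9517) = ((½)*(-1/11)*(-⅙)*96)*(1/9517) = (8/11)*(1/9517) = 8/104687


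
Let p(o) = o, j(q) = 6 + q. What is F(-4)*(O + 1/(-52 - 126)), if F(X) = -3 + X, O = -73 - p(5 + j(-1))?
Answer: 103425/178 ≈ 581.04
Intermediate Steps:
O = -83 (O = -73 - (5 + (6 - 1)) = -73 - (5 + 5) = -73 - 1*10 = -73 - 10 = -83)
F(-4)*(O + 1/(-52 - 126)) = (-3 - 4)*(-83 + 1/(-52 - 126)) = -7*(-83 + 1/(-178)) = -7*(-83 - 1/178) = -7*(-14775/178) = 103425/178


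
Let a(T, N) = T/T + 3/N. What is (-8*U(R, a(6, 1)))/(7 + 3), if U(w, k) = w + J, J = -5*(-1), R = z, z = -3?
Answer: -8/5 ≈ -1.6000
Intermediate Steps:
R = -3
a(T, N) = 1 + 3/N
J = 5
U(w, k) = 5 + w (U(w, k) = w + 5 = 5 + w)
(-8*U(R, a(6, 1)))/(7 + 3) = (-8*(5 - 3))/(7 + 3) = -8*2/10 = -16*⅒ = -8/5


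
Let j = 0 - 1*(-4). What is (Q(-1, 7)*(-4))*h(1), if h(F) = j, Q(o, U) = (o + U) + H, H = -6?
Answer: 0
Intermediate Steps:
Q(o, U) = -6 + U + o (Q(o, U) = (o + U) - 6 = (U + o) - 6 = -6 + U + o)
j = 4 (j = 0 + 4 = 4)
h(F) = 4
(Q(-1, 7)*(-4))*h(1) = ((-6 + 7 - 1)*(-4))*4 = (0*(-4))*4 = 0*4 = 0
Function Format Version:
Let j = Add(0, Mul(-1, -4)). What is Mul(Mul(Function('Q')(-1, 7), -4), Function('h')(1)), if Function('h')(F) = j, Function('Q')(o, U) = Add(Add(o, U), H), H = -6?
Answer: 0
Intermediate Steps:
Function('Q')(o, U) = Add(-6, U, o) (Function('Q')(o, U) = Add(Add(o, U), -6) = Add(Add(U, o), -6) = Add(-6, U, o))
j = 4 (j = Add(0, 4) = 4)
Function('h')(F) = 4
Mul(Mul(Function('Q')(-1, 7), -4), Function('h')(1)) = Mul(Mul(Add(-6, 7, -1), -4), 4) = Mul(Mul(0, -4), 4) = Mul(0, 4) = 0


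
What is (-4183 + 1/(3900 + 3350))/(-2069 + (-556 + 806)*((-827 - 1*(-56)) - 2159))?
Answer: 30326749/5325625250 ≈ 0.0056945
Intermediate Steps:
(-4183 + 1/(3900 + 3350))/(-2069 + (-556 + 806)*((-827 - 1*(-56)) - 2159)) = (-4183 + 1/7250)/(-2069 + 250*((-827 + 56) - 2159)) = (-4183 + 1/7250)/(-2069 + 250*(-771 - 2159)) = -30326749/(7250*(-2069 + 250*(-2930))) = -30326749/(7250*(-2069 - 732500)) = -30326749/7250/(-734569) = -30326749/7250*(-1/734569) = 30326749/5325625250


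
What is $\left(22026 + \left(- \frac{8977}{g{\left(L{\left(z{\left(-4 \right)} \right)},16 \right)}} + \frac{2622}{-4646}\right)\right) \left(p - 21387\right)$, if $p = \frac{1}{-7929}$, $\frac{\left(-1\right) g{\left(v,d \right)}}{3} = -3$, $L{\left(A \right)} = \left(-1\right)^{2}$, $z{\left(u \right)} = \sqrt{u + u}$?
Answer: $- \frac{3241380086156656}{7207461} \approx -4.4973 \cdot 10^{8}$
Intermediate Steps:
$z{\left(u \right)} = \sqrt{2} \sqrt{u}$ ($z{\left(u \right)} = \sqrt{2 u} = \sqrt{2} \sqrt{u}$)
$L{\left(A \right)} = 1$
$g{\left(v,d \right)} = 9$ ($g{\left(v,d \right)} = \left(-3\right) \left(-3\right) = 9$)
$p = - \frac{1}{7929} \approx -0.00012612$
$\left(22026 + \left(- \frac{8977}{g{\left(L{\left(z{\left(-4 \right)} \right)},16 \right)}} + \frac{2622}{-4646}\right)\right) \left(p - 21387\right) = \left(22026 + \left(- \frac{8977}{9} + \frac{2622}{-4646}\right)\right) \left(- \frac{1}{7929} - 21387\right) = \left(22026 + \left(\left(-8977\right) \frac{1}{9} + 2622 \left(- \frac{1}{4646}\right)\right)\right) \left(- \frac{169577524}{7929}\right) = \left(22026 - \frac{907190}{909}\right) \left(- \frac{169577524}{7929}\right) = \frac{19114444}{909} \left(- \frac{169577524}{7929}\right) = - \frac{3241380086156656}{7207461}$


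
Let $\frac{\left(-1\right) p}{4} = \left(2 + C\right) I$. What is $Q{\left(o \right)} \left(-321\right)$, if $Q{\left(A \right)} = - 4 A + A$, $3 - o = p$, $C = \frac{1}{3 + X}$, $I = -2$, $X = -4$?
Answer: $-4815$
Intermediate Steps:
$C = -1$ ($C = \frac{1}{3 - 4} = \frac{1}{-1} = -1$)
$p = 8$ ($p = - 4 \left(2 - 1\right) \left(-2\right) = - 4 \cdot 1 \left(-2\right) = \left(-4\right) \left(-2\right) = 8$)
$o = -5$ ($o = 3 - 8 = -5$)
$Q{\left(A \right)} = - 3 A$
$Q{\left(o \right)} \left(-321\right) = \left(-3\right) \left(-5\right) \left(-321\right) = 15 \left(-321\right) = -4815$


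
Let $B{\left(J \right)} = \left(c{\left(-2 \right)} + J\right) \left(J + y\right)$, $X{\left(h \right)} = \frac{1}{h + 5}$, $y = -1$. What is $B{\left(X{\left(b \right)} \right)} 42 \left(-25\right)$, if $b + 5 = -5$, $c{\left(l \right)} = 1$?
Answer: $1008$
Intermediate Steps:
$b = -10$ ($b = -5 - 5 = -10$)
$X{\left(h \right)} = \frac{1}{5 + h}$
$B{\left(J \right)} = \left(1 + J\right) \left(-1 + J\right)$ ($B{\left(J \right)} = \left(1 + J\right) \left(J - 1\right) = \left(1 + J\right) \left(-1 + J\right)$)
$B{\left(X{\left(b \right)} \right)} 42 \left(-25\right) = \left(-1 + \left(\frac{1}{5 - 10}\right)^{2}\right) 42 \left(-25\right) = \left(-1 + \left(\frac{1}{-5}\right)^{2}\right) 42 \left(-25\right) = \left(-1 + \left(- \frac{1}{5}\right)^{2}\right) 42 \left(-25\right) = \left(-1 + \frac{1}{25}\right) 42 \left(-25\right) = \left(- \frac{24}{25}\right) 42 \left(-25\right) = \left(- \frac{1008}{25}\right) \left(-25\right) = 1008$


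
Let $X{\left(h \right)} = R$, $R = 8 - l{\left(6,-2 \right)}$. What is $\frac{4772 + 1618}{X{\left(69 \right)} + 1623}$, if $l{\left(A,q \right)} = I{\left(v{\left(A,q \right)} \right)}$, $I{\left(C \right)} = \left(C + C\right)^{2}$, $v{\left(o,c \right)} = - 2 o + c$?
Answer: $\frac{6390}{847} \approx 7.5443$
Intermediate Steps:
$v{\left(o,c \right)} = c - 2 o$
$I{\left(C \right)} = 4 C^{2}$ ($I{\left(C \right)} = \left(2 C\right)^{2} = 4 C^{2}$)
$l{\left(A,q \right)} = 4 \left(q - 2 A\right)^{2}$
$R = -776$ ($R = 8 - 4 \left(\left(-1\right) \left(-2\right) + 2 \cdot 6\right)^{2} = 8 - 4 \left(2 + 12\right)^{2} = 8 - 4 \cdot 14^{2} = 8 - 4 \cdot 196 = 8 - 784 = -776$)
$X{\left(h \right)} = -776$
$\frac{4772 + 1618}{X{\left(69 \right)} + 1623} = \frac{4772 + 1618}{-776 + 1623} = \frac{6390}{847}$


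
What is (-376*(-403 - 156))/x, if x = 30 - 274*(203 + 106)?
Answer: -52546/21159 ≈ -2.4834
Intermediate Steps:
x = -84636 (x = 30 - 274*309 = 30 - 84666 = -84636)
(-376*(-403 - 156))/x = -376*(-403 - 156)/(-84636) = -376*(-559)*(-1/84636) = 210184*(-1/84636) = -52546/21159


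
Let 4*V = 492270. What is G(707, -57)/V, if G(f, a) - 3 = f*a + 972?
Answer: -26216/82045 ≈ -0.31953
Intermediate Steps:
G(f, a) = 975 + a*f (G(f, a) = 3 + (f*a + 972) = 3 + (a*f + 972) = 3 + (972 + a*f) = 975 + a*f)
V = 246135/2 (V = (1/4)*492270 = 246135/2 ≈ 1.2307e+5)
G(707, -57)/V = (975 - 57*707)/(246135/2) = (975 - 40299)*(2/246135) = -39324*2/246135 = -26216/82045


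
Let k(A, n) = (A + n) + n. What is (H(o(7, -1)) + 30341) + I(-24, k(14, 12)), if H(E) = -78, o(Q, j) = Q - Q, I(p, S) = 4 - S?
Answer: 30229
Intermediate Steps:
k(A, n) = A + 2*n
o(Q, j) = 0
(H(o(7, -1)) + 30341) + I(-24, k(14, 12)) = (-78 + 30341) + (4 - (14 + 2*12)) = 30263 + (4 - (14 + 24)) = 30263 + (4 - 1*38) = 30263 + (4 - 38) = 30263 - 34 = 30229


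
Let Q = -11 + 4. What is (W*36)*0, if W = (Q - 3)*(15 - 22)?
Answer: 0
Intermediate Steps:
Q = -7
W = 70 (W = (-7 - 3)*(15 - 22) = -10*(-7) = 70)
(W*36)*0 = (70*36)*0 = 2520*0 = 0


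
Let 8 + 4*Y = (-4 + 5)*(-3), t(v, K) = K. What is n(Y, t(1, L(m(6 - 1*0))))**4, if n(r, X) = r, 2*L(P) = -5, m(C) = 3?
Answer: 14641/256 ≈ 57.191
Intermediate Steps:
L(P) = -5/2 (L(P) = (1/2)*(-5) = -5/2)
Y = -11/4 (Y = -2 + ((-4 + 5)*(-3))/4 = -2 + (1*(-3))/4 = -2 + (1/4)*(-3) = -2 - 3/4 = -11/4 ≈ -2.7500)
n(Y, t(1, L(m(6 - 1*0))))**4 = (-11/4)**4 = 14641/256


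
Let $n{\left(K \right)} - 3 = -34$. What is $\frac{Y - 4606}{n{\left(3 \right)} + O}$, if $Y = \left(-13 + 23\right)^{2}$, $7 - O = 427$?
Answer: $\frac{4506}{451} \approx 9.9911$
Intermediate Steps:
$O = -420$ ($O = 7 - 427 = -420$)
$n{\left(K \right)} = -31$ ($n{\left(K \right)} = 3 - 34 = -31$)
$Y = 100$ ($Y = 10^{2} = 100$)
$\frac{Y - 4606}{n{\left(3 \right)} + O} = \frac{100 - 4606}{-31 - 420} = - \frac{4506}{-451} = \left(-4506\right) \left(- \frac{1}{451}\right) = \frac{4506}{451}$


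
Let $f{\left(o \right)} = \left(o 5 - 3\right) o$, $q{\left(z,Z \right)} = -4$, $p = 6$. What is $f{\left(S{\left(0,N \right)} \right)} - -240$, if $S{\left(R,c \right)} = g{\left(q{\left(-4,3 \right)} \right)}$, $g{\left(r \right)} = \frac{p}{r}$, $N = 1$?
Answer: $\frac{1023}{4} \approx 255.75$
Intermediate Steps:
$g{\left(r \right)} = \frac{6}{r}$
$S{\left(R,c \right)} = - \frac{3}{2}$ ($S{\left(R,c \right)} = \frac{6}{-4} = 6 \left(- \frac{1}{4}\right) = - \frac{3}{2}$)
$f{\left(o \right)} = o \left(-3 + 5 o\right)$ ($f{\left(o \right)} = \left(5 o - 3\right) o = \left(-3 + 5 o\right) o = o \left(-3 + 5 o\right)$)
$f{\left(S{\left(0,N \right)} \right)} - -240 = - \frac{3 \left(-3 + 5 \left(- \frac{3}{2}\right)\right)}{2} - -240 = - \frac{3 \left(-3 - \frac{15}{2}\right)}{2} + 240 = \left(- \frac{3}{2}\right) \left(- \frac{21}{2}\right) + 240 = \frac{63}{4} + 240 = \frac{1023}{4}$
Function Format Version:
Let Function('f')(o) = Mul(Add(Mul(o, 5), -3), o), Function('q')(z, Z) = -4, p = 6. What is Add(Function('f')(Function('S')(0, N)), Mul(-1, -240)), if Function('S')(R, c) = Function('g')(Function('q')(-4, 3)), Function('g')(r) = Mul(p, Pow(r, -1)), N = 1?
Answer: Rational(1023, 4) ≈ 255.75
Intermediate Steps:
Function('g')(r) = Mul(6, Pow(r, -1))
Function('S')(R, c) = Rational(-3, 2) (Function('S')(R, c) = Mul(6, Pow(-4, -1)) = Mul(6, Rational(-1, 4)) = Rational(-3, 2))
Function('f')(o) = Mul(o, Add(-3, Mul(5, o))) (Function('f')(o) = Mul(Add(Mul(5, o), -3), o) = Mul(Add(-3, Mul(5, o)), o) = Mul(o, Add(-3, Mul(5, o))))
Add(Function('f')(Function('S')(0, N)), Mul(-1, -240)) = Add(Mul(Rational(-3, 2), Add(-3, Mul(5, Rational(-3, 2)))), Mul(-1, -240)) = Add(Mul(Rational(-3, 2), Add(-3, Rational(-15, 2))), 240) = Add(Mul(Rational(-3, 2), Rational(-21, 2)), 240) = Add(Rational(63, 4), 240) = Rational(1023, 4)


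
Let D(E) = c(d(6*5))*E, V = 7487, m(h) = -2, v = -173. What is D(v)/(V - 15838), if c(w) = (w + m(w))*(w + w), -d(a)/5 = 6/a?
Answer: 1038/8351 ≈ 0.12430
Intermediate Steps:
d(a) = -30/a
c(w) = 2*w*(-2 + w) (c(w) = (w - 2)*(w + w) = (-2 + w)*(2*w) = 2*w*(-2 + w))
D(E) = 6*E (D(E) = (2*(-30/(6*5))*(-2 - 30/(6*5)))*E = (2*(-30/30)*(-2 - 30/30))*E = (2*(-30*1/30)*(-2 - 30*1/30))*E = (2*(-1)*(-2 - 1))*E = (2*(-1)*(-3))*E = 6*E)
D(v)/(V - 15838) = (6*(-173))/(7487 - 15838) = -1038/(-8351) = -1038*(-1/8351) = 1038/8351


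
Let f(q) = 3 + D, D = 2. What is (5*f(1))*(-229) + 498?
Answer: -5227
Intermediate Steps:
f(q) = 5 (f(q) = 3 + 2 = 5)
(5*f(1))*(-229) + 498 = (5*5)*(-229) + 498 = 25*(-229) + 498 = -5725 + 498 = -5227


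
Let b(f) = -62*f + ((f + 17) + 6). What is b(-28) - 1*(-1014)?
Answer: 2745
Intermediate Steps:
b(f) = 23 - 61*f (b(f) = -62*f + ((17 + f) + 6) = -62*f + (23 + f) = 23 - 61*f)
b(-28) - 1*(-1014) = (23 - 61*(-28)) - 1*(-1014) = (23 + 1708) + 1014 = 1731 + 1014 = 2745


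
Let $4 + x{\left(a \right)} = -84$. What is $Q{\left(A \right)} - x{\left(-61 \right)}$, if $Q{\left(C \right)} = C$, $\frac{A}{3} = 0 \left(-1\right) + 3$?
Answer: $97$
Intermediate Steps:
$x{\left(a \right)} = -88$ ($x{\left(a \right)} = -4 - 84 = -88$)
$A = 9$ ($A = 3 \left(0 \left(-1\right) + 3\right) = 3 \left(0 + 3\right) = 3 \cdot 3 = 9$)
$Q{\left(A \right)} - x{\left(-61 \right)} = 9 - -88 = 9 + 88 = 97$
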